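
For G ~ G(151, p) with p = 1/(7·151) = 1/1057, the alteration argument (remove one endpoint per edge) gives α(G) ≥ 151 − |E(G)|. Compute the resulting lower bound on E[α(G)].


E[|E(G)|] = C(151, 2)·p = 11325 · (1/1057) = 75/7.
E[α(G)] ≥ n − E[|E(G)|] = 151 − 75/7 = 982/7.
Numerically: ≈ 140.28571.
(This is only a lower bound; the true E[α(G)] may be larger.)

E[α(G)] ≥ 982/7 ≈ 140.28571.


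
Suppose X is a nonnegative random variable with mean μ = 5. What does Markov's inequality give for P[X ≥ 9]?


μ = E[X] = 5, a = 9.
Markov: P[X ≥ 9] ≤ μ/a = (5)/9 = 5/9.
Numerically: ≈ 0.555556.
(Since a = 9 > μ = 5.000000, the bound 5/9 is < 1 and informative.)

P[X ≥ 9] ≤ 5/9 ≈ 0.555556.


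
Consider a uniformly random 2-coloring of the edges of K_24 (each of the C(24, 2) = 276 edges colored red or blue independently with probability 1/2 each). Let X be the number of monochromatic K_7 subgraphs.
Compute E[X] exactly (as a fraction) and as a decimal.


Let X = Σ_S X_S over the C(24, 7) = 346104 subsets S of size 7, where X_S = 1 if the K_7 on S is monochromatic.
For a fixed S, the K_7 on S has C(7, 2) = 21 edges. P[all 21 edges red] = (1/2)^21, and likewise for blue, so P[monochromatic] = 2·(1/2)^21 = 2^{1 − 21} = 1/1048576.
By linearity: E[X] = C(24, 7) · 2^{1 − 21} = 346104 · 1/1048576 = 43263/131072.
Numerically: E[X] ≈ 0.330070.

E[X] = C(24,7)·2^(1−C(7,2)) = 43263/131072 ≈ 0.330070.


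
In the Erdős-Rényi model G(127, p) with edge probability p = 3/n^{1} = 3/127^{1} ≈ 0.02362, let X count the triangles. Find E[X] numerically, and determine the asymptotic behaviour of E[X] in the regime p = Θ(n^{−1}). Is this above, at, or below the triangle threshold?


Number of potential triangles: C(127, 3) = 333375.
Each occurs with probability p³ ≈ (0.02362)³ ≈ 1.318113e-05.
By linearity: E[X] = C(127, 3)·p³ ≈ 333375 · 1.318113e-05 ≈ 4.3943.
Here α = 1, so p = 3/n is exactly at the triangle threshold p ~ 1/n. Asymptotically E[X] → c³/6 = 3³/6 = 9/2 ≈ 4.5000, a bounded constant. In this regime the triangle count is asymptotically Poisson(c³/6).

E[X] ≈ 4.3943; in regime p = Θ(1/n^{1}) E[X] stays bounded (at the triangle threshold p ~ 1/n).


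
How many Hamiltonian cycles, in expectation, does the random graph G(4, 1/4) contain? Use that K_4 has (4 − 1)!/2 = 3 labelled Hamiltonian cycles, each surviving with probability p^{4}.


K_4 has (4 − 1)!/2 = 3 labelled Hamiltonian cycles.
For each such Hamiltonian cycle H, let X_H = 1 if all 4 edges of H are present in G. Then P[X_H = 1] = p^{4} = (1/4)^{4} = 1/256.
By linearity of expectation: E[X] = Σ_H E[X_H] = 3 · p^{4} = 3 · 1/256 = 3/256.
Numerically: E[X] ≈ 0.0117.

E[X] = 3 · (1/4)^{4} = 3/256 ≈ 0.0117.


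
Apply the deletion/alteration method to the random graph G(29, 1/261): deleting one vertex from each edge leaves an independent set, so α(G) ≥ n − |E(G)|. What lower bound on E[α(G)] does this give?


E[|E(G)|] = C(29, 2)·p = 406 · (1/261) = 14/9.
E[α(G)] ≥ n − E[|E(G)|] = 29 − 14/9 = 247/9.
Numerically: ≈ 27.44444.
(This is only a lower bound; the true E[α(G)] may be larger.)

E[α(G)] ≥ 247/9 ≈ 27.44444.


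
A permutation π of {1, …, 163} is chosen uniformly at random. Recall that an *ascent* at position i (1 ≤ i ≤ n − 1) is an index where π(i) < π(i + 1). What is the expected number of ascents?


Write X = Σ X_I over i = 1, …, 162, with X_I the indicator of one ascent.
There are 162 indicators.
For each fixed i, the pair (π(i), π(i+1)) is a uniformly random ordered pair of distinct values from {1, …, 163}; by symmetry P[π(i) < π(i+1)] = 1/2.
By linearity: E[X] = 162 · (1/2) = (163 − 1) · (1/2) = 81 ≈ 81.00000.

E[X] = 81 = 81.00000.


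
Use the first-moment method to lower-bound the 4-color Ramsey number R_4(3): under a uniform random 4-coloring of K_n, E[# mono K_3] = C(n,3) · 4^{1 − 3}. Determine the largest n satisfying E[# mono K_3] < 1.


We need C(n, 3) · 4^{1 − 3} < 1, i.e. C(n, 3) < 4^{3 − 1} = 16.
Check values of n near the boundary:
  n = 3: C(3, 3) = 1; 1 < 16? YES
  n = 4: C(4, 3) = 4; 4 < 16? YES
  n = 5: C(5, 3) = 10; 10 < 16? YES
  n = 6: C(6, 3) = 20; 20 < 16? NO
  n = 7: C(7, 3) = 35; 35 < 16? NO
The largest n with C(n, 3) < 16 is n = 5 (where E[X] = 5/8 ≈ 0.625000). Hence R_4(3) > 5, i.e. R_4(3) ≥ 6.

Largest n = 5; hence R_4(3) > 5.


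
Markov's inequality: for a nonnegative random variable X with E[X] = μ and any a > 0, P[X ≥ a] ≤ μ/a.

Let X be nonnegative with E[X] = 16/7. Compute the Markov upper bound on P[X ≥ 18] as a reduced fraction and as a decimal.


μ = E[X] = 16/7, a = 18.
Markov: P[X ≥ 18] ≤ μ/a = (16/7)/18 = 8/63.
Numerically: ≈ 0.12698.
(Since a = 18 > μ = 2.28571, the bound 8/63 is < 1 and informative.)

P[X ≥ 18] ≤ 8/63 ≈ 0.12698.


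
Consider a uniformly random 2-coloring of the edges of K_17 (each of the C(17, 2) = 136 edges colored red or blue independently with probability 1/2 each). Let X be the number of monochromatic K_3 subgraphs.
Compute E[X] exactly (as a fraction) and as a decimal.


Let X = Σ_S X_S over the C(17, 3) = 680 subsets S of size 3, where X_S = 1 if the K_3 on S is monochromatic.
For a fixed S, the K_3 on S has C(3, 2) = 3 edges. P[all 3 edges red] = (1/2)^3, and likewise for blue, so P[monochromatic] = 2·(1/2)^3 = 2^{1 − 3} = 1/4.
By linearity: E[X] = C(17, 3) · 2^{1 − 3} = 680 · 1/4 = 170.
Numerically: E[X] ≈ 170.0000.

E[X] = C(17,3)·2^(1−C(3,2)) = 170 ≈ 170.0000.


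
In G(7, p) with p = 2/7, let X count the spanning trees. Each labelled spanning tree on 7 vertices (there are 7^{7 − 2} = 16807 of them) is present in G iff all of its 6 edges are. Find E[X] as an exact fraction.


K_7 has 7^{7 − 2} = 16807 labelled spanning trees.
For each such spanning tree H, let X_H = 1 if all 6 edges of H are present in G. Then P[X_H = 1] = p^{6} = (2/7)^{6} = 64/117649.
By linearity of expectation: E[X] = Σ_H E[X_H] = 16807 · p^{6} = 16807 · 64/117649 = 64/7.
Numerically: E[X] ≈ 9.14.

E[X] = 16807 · (2/7)^{6} = 64/7 ≈ 9.14.


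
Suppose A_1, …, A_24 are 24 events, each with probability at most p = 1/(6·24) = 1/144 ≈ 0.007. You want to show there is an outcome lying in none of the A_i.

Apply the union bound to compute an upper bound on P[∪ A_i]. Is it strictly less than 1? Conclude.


Union bound: P[∪_{i=1}^{24} A_i] ≤ Σ_i P[A_i] ≤ 24·p = 24·(1/144) = 1/6.
Numerically: 1/6 ≈ 0.167.
Is 1/6 < 1? YES.
Since P[∪ A_i] ≤ 1/6 < 1, the complement has P[∩ A_i^c] ≥ 1 − 1/6 = 5/6 > 0, so some outcome avoids every A_i.

24·p = 1/6 ≈ 0.167; existence CERTIFIED by the union bound.


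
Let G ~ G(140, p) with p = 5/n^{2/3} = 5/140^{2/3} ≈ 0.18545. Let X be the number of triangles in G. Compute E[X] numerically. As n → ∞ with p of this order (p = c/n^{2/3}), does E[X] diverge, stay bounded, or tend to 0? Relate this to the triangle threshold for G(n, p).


Number of potential triangles: C(140, 3) = 447580.
Each occurs with probability p³ ≈ (0.18545)³ ≈ 6.3775510e-03.
By linearity: E[X] = C(140, 3)·p³ ≈ 447580 · 6.3775510e-03 ≈ 2854.46429.
Since α = 2/3 < 1, p = c/n^{2/3} ≫ 1/n is above the triangle threshold p ~ 1/n. Asymptotically E[X] ~ (c³/6)·n^{3(1−α)} = (5³/6)·n^{1} → ∞; triangles are abundant w.h.p.

E[X] ≈ 2854.46429; in regime p = Θ(1/n^{2/3}) E[X] diverges (above the triangle threshold p ~ 1/n).


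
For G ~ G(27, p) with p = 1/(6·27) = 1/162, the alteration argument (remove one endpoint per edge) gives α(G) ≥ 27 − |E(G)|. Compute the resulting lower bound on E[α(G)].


E[|E(G)|] = C(27, 2)·p = 351 · (1/162) = 13/6.
E[α(G)] ≥ n − E[|E(G)|] = 27 − 13/6 = 149/6.
Numerically: ≈ 24.8333.
(This is only a lower bound; the true E[α(G)] may be larger.)

E[α(G)] ≥ 149/6 ≈ 24.8333.


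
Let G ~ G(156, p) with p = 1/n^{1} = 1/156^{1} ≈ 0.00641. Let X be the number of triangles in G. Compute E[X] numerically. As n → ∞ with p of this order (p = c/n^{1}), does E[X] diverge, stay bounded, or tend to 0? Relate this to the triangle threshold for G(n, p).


Number of potential triangles: C(156, 3) = 620620.
Each occurs with probability p³ ≈ (0.00641)³ ≈ 2.63406e-07.
By linearity: E[X] = C(156, 3)·p³ ≈ 620620 · 2.63406e-07 ≈ 0.163.
Here α = 1, so p = 1/n is exactly at the triangle threshold p ~ 1/n. Asymptotically E[X] → c³/6 = 1³/6 = 1/6 ≈ 0.167, a bounded constant. In this regime the triangle count is asymptotically Poisson(c³/6).

E[X] ≈ 0.163; in regime p = Θ(1/n^{1}) E[X] stays bounded (at the triangle threshold p ~ 1/n).


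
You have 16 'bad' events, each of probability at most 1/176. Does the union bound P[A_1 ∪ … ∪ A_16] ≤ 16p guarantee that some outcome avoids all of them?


Union bound: P[∪_{i=1}^{16} A_i] ≤ Σ_i P[A_i] ≤ 16·p = 16·(1/176) = 1/11.
Numerically: 1/11 ≈ 0.09091.
Is 1/11 < 1? YES.
Since P[∪ A_i] ≤ 1/11 < 1, the complement has P[∩ A_i^c] ≥ 1 − 1/11 = 10/11 > 0, so some outcome avoids every A_i.

16·p = 1/11 ≈ 0.09091; existence CERTIFIED by the union bound.


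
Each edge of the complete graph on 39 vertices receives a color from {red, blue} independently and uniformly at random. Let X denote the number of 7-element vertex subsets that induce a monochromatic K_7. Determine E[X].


Let X = Σ_S X_S over the C(39, 7) = 15380937 subsets S of size 7, where X_S = 1 if the K_7 on S is monochromatic.
For a fixed S, the K_7 on S has C(7, 2) = 21 edges. P[all 21 edges red] = (1/2)^21, and likewise for blue, so P[monochromatic] = 2·(1/2)^21 = 2^{1 − 21} = 1/1048576.
By linearity of expectation: E[X] = C(39, 7) · 2^{1 − 21} = 15380937 · 1/1048576 = 15380937/1048576.
Numerically: E[X] ≈ 14.668.

E[X] = C(39,7)·2^(1−C(7,2)) = 15380937/1048576 ≈ 14.668.


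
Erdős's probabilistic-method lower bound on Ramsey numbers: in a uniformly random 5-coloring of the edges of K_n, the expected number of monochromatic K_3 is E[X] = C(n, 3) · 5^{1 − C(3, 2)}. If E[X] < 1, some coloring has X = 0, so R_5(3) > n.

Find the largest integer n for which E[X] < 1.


We need C(n, 3) · 5^{1 − 3} < 1, i.e. C(n, 3) < 5^{3 − 1} = 25.
Check values of n near the boundary:
  n = 5: C(5, 3) = 10; 10 < 25? YES
  n = 6: C(6, 3) = 20; 20 < 25? YES
  n = 7: C(7, 3) = 35; 35 < 25? NO
  n = 8: C(8, 3) = 56; 56 < 25? NO
The largest n with C(n, 3) < 25 is n = 6 (where E[X] = 4/5 ≈ 0.80000). Hence R_5(3) > 6, i.e. R_5(3) ≥ 7.

Largest n = 6; hence R_5(3) > 6.


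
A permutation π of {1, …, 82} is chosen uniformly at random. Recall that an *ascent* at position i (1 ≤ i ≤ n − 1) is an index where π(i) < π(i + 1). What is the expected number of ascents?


Write X = Σ X_I over i = 1, …, 81, with X_I the indicator of one ascent.
There are 81 indicators.
For each fixed i, the pair (π(i), π(i+1)) is a uniformly random ordered pair of distinct values from {1, …, 82}; by symmetry P[π(i) < π(i+1)] = 1/2.
By linearity: E[X] = 81 · (1/2) = (82 − 1) · (1/2) = 81/2 ≈ 40.500.

E[X] = 81/2 = 40.500.


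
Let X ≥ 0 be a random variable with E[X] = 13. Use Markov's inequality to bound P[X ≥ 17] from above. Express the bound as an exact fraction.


μ = E[X] = 13, a = 17.
Markov: P[X ≥ 17] ≤ μ/a = (13)/17 = 13/17.
Numerically: ≈ 0.764706.
(Since a = 17 > μ = 13.000000, the bound 13/17 is < 1 and informative.)

P[X ≥ 17] ≤ 13/17 ≈ 0.764706.


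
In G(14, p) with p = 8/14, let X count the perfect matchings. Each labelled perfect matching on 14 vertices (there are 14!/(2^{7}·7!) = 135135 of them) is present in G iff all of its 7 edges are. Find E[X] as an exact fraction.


K_14 has 14!/(2^{7}·7!) = 135135 labelled perfect matchings.
For each such perfect matching H, let X_H = 1 if all 7 edges of H are present in G. Then P[X_H = 1] = p^{7} = (4/7)^{7} = 16384/823543.
By linearity: E[X] = Σ_H E[X_H] = 135135 · p^{7} = 135135 · 16384/823543 = 316293120/117649.
Numerically: E[X] ≈ 2.69e+03.

E[X] = 135135 · (4/7)^{7} = 316293120/117649 ≈ 2.69e+03.


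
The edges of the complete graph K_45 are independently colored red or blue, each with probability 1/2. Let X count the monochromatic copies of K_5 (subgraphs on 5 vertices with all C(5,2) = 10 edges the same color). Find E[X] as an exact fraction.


Let X = Σ_S X_S over the C(45, 5) = 1221759 subsets S of size 5, where X_S = 1 if the K_5 on S is monochromatic.
For a fixed S, the K_5 on S has C(5, 2) = 10 edges. P[all 10 edges red] = (1/2)^10, and likewise for blue, so P[monochromatic] = 2·(1/2)^10 = 2^{1 − 10} = 1/512.
Summing: E[X] = C(45, 5) · 2^{1 − 10} = 1221759 · 1/512 = 1221759/512.
Numerically: E[X] ≈ 2386.248047.

E[X] = C(45,5)·2^(1−C(5,2)) = 1221759/512 ≈ 2386.248047.


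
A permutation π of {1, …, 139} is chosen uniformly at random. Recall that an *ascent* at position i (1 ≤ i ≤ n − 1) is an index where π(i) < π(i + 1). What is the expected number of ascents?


Write X = Σ X_I over i = 1, …, 138, with X_I the indicator of one ascent.
There are 138 indicators.
For each fixed i, the pair (π(i), π(i+1)) is a uniformly random ordered pair of distinct values from {1, …, 139}; by symmetry P[π(i) < π(i+1)] = 1/2.
By linearity: E[X] = 138 · (1/2) = (139 − 1) · (1/2) = 69 ≈ 69.00000.

E[X] = 69 = 69.00000.


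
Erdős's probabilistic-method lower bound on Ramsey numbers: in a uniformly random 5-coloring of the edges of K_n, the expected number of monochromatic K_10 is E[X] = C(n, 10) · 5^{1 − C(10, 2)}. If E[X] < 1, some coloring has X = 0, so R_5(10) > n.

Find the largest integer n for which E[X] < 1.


We need C(n, 10) · 5^{1 − 45} < 1, i.e. C(n, 10) < 5^{45 − 1} = 5684341886080801486968994140625.
Check values of n near the boundary:
  n = 5387: C(5387, 10) = 5624406917627224603154306376491; 5624406917627224603154306376491 < 5684341886080801486968994140625? YES
  n = 5388: C(5388, 10) = 5634865093375880654852250419586; 5634865093375880654852250419586 < 5684341886080801486968994140625? YES
  n = 5389: C(5389, 10) = 5645340767466558997768874792926; 5645340767466558997768874792926 < 5684341886080801486968994140625? YES
  n = 5390: C(5390, 10) = 5655833965919099070255434039753; 5655833965919099070255434039753 < 5684341886080801486968994140625? YES
  n = 5391: C(5391, 10) = 5666344714787188828795213697883; 5666344714787188828795213697883 < 5684341886080801486968994140625? YES
  n = 5392: C(5392, 10) = 5676873040158402483252283957448; 5676873040158402483252283957448 < 5684341886080801486968994140625? YES
  n = 5393: C(5393, 10) = 5687418968154238267170642278008; 5687418968154238267170642278008 < 5684341886080801486968994140625? NO
  n = 5394: C(5394, 10) = 5697982524930156243149785372878; 5697982524930156243149785372878 < 5684341886080801486968994140625? NO
The largest n with C(n, 10) < 5684341886080801486968994140625 is n = 5392 (where E[X] = 5676873040158402483252283957448/5684341886080801486968994140625 ≈ 0.998686). Hence R_5(10) > 5392, i.e. R_5(10) ≥ 5393.

Largest n = 5392; hence R_5(10) > 5392.


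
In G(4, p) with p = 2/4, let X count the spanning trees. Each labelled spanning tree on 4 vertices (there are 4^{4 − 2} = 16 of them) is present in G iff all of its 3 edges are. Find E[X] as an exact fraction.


K_4 has 4^{4 − 2} = 16 labelled spanning trees.
For each such spanning tree H, let X_H = 1 if all 3 edges of H are present in G. Then P[X_H = 1] = p^{3} = (1/2)^{3} = 1/8.
By linearity: E[X] = Σ_H E[X_H] = 16 · p^{3} = 16 · 1/8 = 2.
Numerically: E[X] ≈ 2.

E[X] = 16 · (1/2)^{3} = 2 ≈ 2.


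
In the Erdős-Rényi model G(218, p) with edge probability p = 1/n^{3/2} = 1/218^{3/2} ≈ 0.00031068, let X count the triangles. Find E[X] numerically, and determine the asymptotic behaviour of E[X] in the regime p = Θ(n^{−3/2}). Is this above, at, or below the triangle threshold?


Number of potential triangles: C(218, 3) = 1703016.
Each occurs with probability p³ ≈ (0.00031068)³ ≈ 2.9987881e-11.
By linearity: E[X] = C(218, 3)·p³ ≈ 1703016 · 2.9987881e-11 ≈ 0.00005.
Since α = 3/2 > 1, p = c/n^{3/2} = o(1/n) is below the triangle threshold p ~ 1/n. Asymptotically E[X] ~ (c³/6)·n^{3(1−α)} = (1³/6)·n^{-1.5} → 0, so by Markov's inequality G has no triangles w.h.p.

E[X] ≈ 0.00005; in regime p = Θ(1/n^{3/2}) E[X] tends to 0 (below the triangle threshold p ~ 1/n).


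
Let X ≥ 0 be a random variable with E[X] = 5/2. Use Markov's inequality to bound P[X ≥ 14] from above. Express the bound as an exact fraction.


μ = E[X] = 5/2, a = 14.
Markov: P[X ≥ 14] ≤ μ/a = (5/2)/14 = 5/28.
Numerically: ≈ 0.1786.
(Since a = 14 > μ = 2.5000, the bound 5/28 is < 1 and informative.)

P[X ≥ 14] ≤ 5/28 ≈ 0.1786.


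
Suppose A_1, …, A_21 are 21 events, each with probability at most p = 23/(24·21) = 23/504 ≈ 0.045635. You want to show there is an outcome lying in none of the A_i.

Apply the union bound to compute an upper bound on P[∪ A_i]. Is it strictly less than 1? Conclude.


Union bound: P[∪_{i=1}^{21} A_i] ≤ Σ_i P[A_i] ≤ 21·p = 21·(23/504) = 23/24.
Numerically: 23/24 ≈ 0.958333.
Is 23/24 < 1? YES.
Since P[∪ A_i] ≤ 23/24 < 1, the complement has P[∩ A_i^c] ≥ 1 − 23/24 = 1/24 > 0, so some outcome avoids every A_i.

21·p = 23/24 ≈ 0.958333; existence CERTIFIED by the union bound.


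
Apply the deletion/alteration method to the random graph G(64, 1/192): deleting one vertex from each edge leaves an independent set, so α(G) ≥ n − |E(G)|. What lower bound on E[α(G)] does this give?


E[|E(G)|] = C(64, 2)·p = 2016 · (1/192) = 21/2.
E[α(G)] ≥ n − E[|E(G)|] = 64 − 21/2 = 107/2.
Numerically: ≈ 53.50000.
(This is only a lower bound; the true E[α(G)] may be larger.)

E[α(G)] ≥ 107/2 ≈ 53.50000.


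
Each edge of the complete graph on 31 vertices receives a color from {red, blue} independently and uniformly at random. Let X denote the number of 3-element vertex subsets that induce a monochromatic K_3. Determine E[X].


Let X = Σ_S X_S over the C(31, 3) = 4495 subsets S of size 3, where X_S = 1 if the K_3 on S is monochromatic.
For a fixed S, the K_3 on S has C(3, 2) = 3 edges. P[all 3 edges red] = (1/2)^3, and likewise for blue, so P[monochromatic] = 2·(1/2)^3 = 2^{1 − 3} = 1/4.
By linearity of expectation: E[X] = C(31, 3) · 2^{1 − 3} = 4495 · 1/4 = 4495/4.
Numerically: E[X] ≈ 1123.7500.

E[X] = C(31,3)·2^(1−C(3,2)) = 4495/4 ≈ 1123.7500.


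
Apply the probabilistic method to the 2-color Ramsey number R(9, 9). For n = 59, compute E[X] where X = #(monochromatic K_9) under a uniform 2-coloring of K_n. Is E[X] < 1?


E[X] = C(59, 9) · 2^{1 − 36} = 12565671261 · 2^{−35} = 12565671261/34359738368.
As a reduced fraction: E[X] = 12565671261/34359738368 ≈ 0.36571.
Is E[X] < 1? YES.
Since E[X] < 1, there exists a 2-coloring of K_{59} with no monochromatic K_9; hence R(9, 9) > 59.

E[X] = 12565671261/34359738368 ≈ 0.36571; E[X] < 1, so R(9, 9) > 59.


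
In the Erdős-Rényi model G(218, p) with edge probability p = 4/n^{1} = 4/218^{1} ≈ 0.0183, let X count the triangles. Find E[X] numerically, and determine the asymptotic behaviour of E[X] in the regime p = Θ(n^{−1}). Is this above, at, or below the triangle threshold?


Number of potential triangles: C(218, 3) = 1703016.
Each occurs with probability p³ ≈ (0.0183)³ ≈ 6.17747e-06.
By linearity: E[X] = C(218, 3)·p³ ≈ 1703016 · 6.17747e-06 ≈ 10.520.
Here α = 1, so p = 4/n is exactly at the triangle threshold p ~ 1/n. Asymptotically E[X] → c³/6 = 4³/6 = 32/3 ≈ 10.667, a bounded constant. In this regime the triangle count is asymptotically Poisson(c³/6).

E[X] ≈ 10.520; in regime p = Θ(1/n^{1}) E[X] stays bounded (at the triangle threshold p ~ 1/n).


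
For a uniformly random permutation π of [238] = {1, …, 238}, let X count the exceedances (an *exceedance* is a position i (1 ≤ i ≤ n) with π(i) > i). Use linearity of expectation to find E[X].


Write X = Σ_{i=1}^{238} X_i, where X_i = 1_{π(i) > i}.
For each fixed i, π(i) is uniform over {1, …, 238} (marginal of a uniform permutation), so P[π(i) > i] = (n − i)/n. Summing: Σ_{i=1}^{238} (n − i)/n = (0 + 1 + … + 237)/238 = 238(238 − 1)/(2·238) = (238 − 1)/2.
Hence E[X] = Σ_{i=1}^{238} (238 − i)/238 = 237/2 ≈ 118.50000.

E[X] = 237/2 = 118.50000.


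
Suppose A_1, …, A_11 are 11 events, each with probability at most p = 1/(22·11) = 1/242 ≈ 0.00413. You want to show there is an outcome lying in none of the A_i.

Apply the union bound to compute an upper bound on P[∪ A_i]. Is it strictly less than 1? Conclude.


Union bound: P[∪_{i=1}^{11} A_i] ≤ Σ_i P[A_i] ≤ 11·p = 11·(1/242) = 1/22.
Numerically: 1/22 ≈ 0.04545.
Is 1/22 < 1? YES.
Since P[∪ A_i] ≤ 1/22 < 1, the complement has P[∩ A_i^c] ≥ 1 − 1/22 = 21/22 > 0, so some outcome avoids every A_i.

11·p = 1/22 ≈ 0.04545; existence CERTIFIED by the union bound.


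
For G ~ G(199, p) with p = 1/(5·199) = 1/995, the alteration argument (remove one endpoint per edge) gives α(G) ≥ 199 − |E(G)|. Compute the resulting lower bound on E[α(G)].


E[|E(G)|] = C(199, 2)·p = 19701 · (1/995) = 99/5.
E[α(G)] ≥ n − E[|E(G)|] = 199 − 99/5 = 896/5.
Numerically: ≈ 179.200.
(This is only a lower bound; the true E[α(G)] may be larger.)

E[α(G)] ≥ 896/5 ≈ 179.200.


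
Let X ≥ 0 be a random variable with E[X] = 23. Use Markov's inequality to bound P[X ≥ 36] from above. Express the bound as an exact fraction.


μ = E[X] = 23, a = 36.
Markov: P[X ≥ 36] ≤ μ/a = (23)/36 = 23/36.
Numerically: ≈ 0.638889.
(Since a = 36 > μ = 23.000000, the bound 23/36 is < 1 and informative.)

P[X ≥ 36] ≤ 23/36 ≈ 0.638889.


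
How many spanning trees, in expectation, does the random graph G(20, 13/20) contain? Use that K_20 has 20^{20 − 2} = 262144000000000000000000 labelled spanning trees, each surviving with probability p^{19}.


K_20 has 20^{20 − 2} = 262144000000000000000000 labelled spanning trees.
For each such spanning tree H, let X_H = 1 if all 19 edges of H are present in G. Then P[X_H = 1] = p^{19} = (13/20)^{19} = 1461920290375446110677/5242880000000000000000000.
By linearity: E[X] = Σ_H E[X_H] = 262144000000000000000000 · p^{19} = 262144000000000000000000 · 1461920290375446110677/5242880000000000000000000 = 1461920290375446110677/20.
Numerically: E[X] ≈ 7.31e+19.

E[X] = 262144000000000000000000 · (13/20)^{19} = 1461920290375446110677/20 ≈ 7.31e+19.


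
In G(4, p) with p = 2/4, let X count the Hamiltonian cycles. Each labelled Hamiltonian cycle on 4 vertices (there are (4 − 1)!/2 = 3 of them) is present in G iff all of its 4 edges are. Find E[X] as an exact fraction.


K_4 has (4 − 1)!/2 = 3 labelled Hamiltonian cycles.
For each such Hamiltonian cycle H, let X_H = 1 if all 4 edges of H are present in G. Then P[X_H = 1] = p^{4} = (1/2)^{4} = 1/16.
Summing the indicators: E[X] = Σ_H E[X_H] = 3 · p^{4} = 3 · 1/16 = 3/16.
Numerically: E[X] ≈ 0.1875.

E[X] = 3 · (1/2)^{4} = 3/16 ≈ 0.1875.


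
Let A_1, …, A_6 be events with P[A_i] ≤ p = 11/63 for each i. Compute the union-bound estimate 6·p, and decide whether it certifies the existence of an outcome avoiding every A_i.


Union bound: P[∪_{i=1}^{6} A_i] ≤ Σ_i P[A_i] ≤ 6·p = 6·(11/63) = 22/21.
Numerically: 22/21 ≈ 1.0476.
Is 22/21 < 1? NO.
Since the bound 22/21 is ≥ 1, the union bound is uninformative here; it does NOT by itself certify existence.

6·p = 22/21 ≈ 1.0476; existence NOT certified by the union bound.


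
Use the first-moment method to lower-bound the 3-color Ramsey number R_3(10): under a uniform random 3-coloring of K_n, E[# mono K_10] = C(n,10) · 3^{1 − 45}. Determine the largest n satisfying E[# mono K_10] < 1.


We need C(n, 10) · 3^{1 − 45} < 1, i.e. C(n, 10) < 3^{45 − 1} = 984770902183611232881.
Check values of n near the boundary:
  n = 569: C(569, 10) = 905357721286137524328; 905357721286137524328 < 984770902183611232881? YES
  n = 570: C(570, 10) = 921524823451961408691; 921524823451961408691 < 984770902183611232881? YES
  n = 571: C(571, 10) = 937951290893172842001; 937951290893172842001 < 984770902183611232881? YES
  n = 572: C(572, 10) = 954640815642161682606; 954640815642161682606 < 984770902183611232881? YES
  n = 573: C(573, 10) = 971597135635805762226; 971597135635805762226 < 984770902183611232881? YES
  n = 574: C(574, 10) = 988824035203816502691; 988824035203816502691 < 984770902183611232881? NO
The largest n with C(n, 10) < 984770902183611232881 is n = 573 (where E[X] = 35985079097622435638/36472996377170786403 ≈ 0.9866225). Hence R_3(10) > 573, i.e. R_3(10) ≥ 574.

Largest n = 573; hence R_3(10) > 573.


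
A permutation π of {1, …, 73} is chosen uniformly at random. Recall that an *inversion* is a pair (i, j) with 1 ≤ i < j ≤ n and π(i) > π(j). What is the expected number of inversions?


Write X = Σ X_I over the C(73, 2) = 2628 pairs i < j, with X_I the indicator of one inversion.
There are 2628 indicators.
For each fixed pair i < j, the values π(i) and π(j) are two distinct elements of {1, …, 73} in uniformly random order; by symmetry P[π(i) > π(j)] = 1/2.
By linearity: E[X] = 2628 · (1/2) = C(73, 2) · (1/2) = 2628/2 = 1314 ≈ 1314.00000.

E[X] = 1314 = 1314.00000.


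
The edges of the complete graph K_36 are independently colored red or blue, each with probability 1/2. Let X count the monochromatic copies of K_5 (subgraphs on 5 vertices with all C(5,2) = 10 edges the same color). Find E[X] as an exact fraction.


Let X = Σ_S X_S over the C(36, 5) = 376992 subsets S of size 5, where X_S = 1 if the K_5 on S is monochromatic.
For a fixed S, the K_5 on S has C(5, 2) = 10 edges. P[all 10 edges red] = (1/2)^10, and likewise for blue, so P[monochromatic] = 2·(1/2)^10 = 2^{1 − 10} = 1/512.
By linearity: E[X] = C(36, 5) · 2^{1 − 10} = 376992 · 1/512 = 11781/16.
Numerically: E[X] ≈ 736.312500.

E[X] = C(36,5)·2^(1−C(5,2)) = 11781/16 ≈ 736.312500.


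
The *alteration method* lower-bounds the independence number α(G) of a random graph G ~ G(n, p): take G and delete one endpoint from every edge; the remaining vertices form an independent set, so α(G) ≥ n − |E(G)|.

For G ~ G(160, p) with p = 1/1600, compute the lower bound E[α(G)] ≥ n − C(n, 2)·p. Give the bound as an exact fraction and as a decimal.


E[|E(G)|] = C(160, 2)·p = 12720 · (1/1600) = 159/20.
E[α(G)] ≥ n − E[|E(G)|] = 160 − 159/20 = 3041/20.
Numerically: ≈ 152.050.
(This is only a lower bound; the true E[α(G)] may be larger.)

E[α(G)] ≥ 3041/20 ≈ 152.050.


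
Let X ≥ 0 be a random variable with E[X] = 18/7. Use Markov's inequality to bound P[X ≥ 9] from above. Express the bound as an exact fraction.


μ = E[X] = 18/7, a = 9.
Markov: P[X ≥ 9] ≤ μ/a = (18/7)/9 = 2/7.
Numerically: ≈ 0.285714.
(Since a = 9 > μ = 2.571429, the bound 2/7 is < 1 and informative.)

P[X ≥ 9] ≤ 2/7 ≈ 0.285714.


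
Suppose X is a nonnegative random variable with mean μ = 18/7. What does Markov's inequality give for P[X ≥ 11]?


μ = E[X] = 18/7, a = 11.
Markov: P[X ≥ 11] ≤ μ/a = (18/7)/11 = 18/77.
Numerically: ≈ 0.23377.
(Since a = 11 > μ = 2.57143, the bound 18/77 is < 1 and informative.)

P[X ≥ 11] ≤ 18/77 ≈ 0.23377.


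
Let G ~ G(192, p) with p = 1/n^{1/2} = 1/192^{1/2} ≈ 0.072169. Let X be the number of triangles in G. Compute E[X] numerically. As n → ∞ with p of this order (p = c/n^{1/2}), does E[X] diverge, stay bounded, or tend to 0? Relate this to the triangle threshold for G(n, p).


Number of potential triangles: C(192, 3) = 1161280.
Each occurs with probability p³ ≈ (0.072169)³ ≈ 3.7587908e-04.
By linearity: E[X] = C(192, 3)·p³ ≈ 1161280 · 3.7587908e-04 ≈ 436.50086.
Since α = 1/2 < 1, p = c/n^{1/2} ≫ 1/n is above the triangle threshold p ~ 1/n. Asymptotically E[X] ~ (c³/6)·n^{3(1−α)} = (1³/6)·n^{1.5} → ∞; triangles are abundant w.h.p.

E[X] ≈ 436.50086; in regime p = Θ(1/n^{1/2}) E[X] diverges (above the triangle threshold p ~ 1/n).


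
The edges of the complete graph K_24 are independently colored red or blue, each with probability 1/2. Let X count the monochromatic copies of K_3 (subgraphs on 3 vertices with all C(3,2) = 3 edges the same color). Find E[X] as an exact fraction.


Let X = Σ_S X_S over the C(24, 3) = 2024 subsets S of size 3, where X_S = 1 if the K_3 on S is monochromatic.
For a fixed S, the K_3 on S has C(3, 2) = 3 edges. P[all 3 edges red] = (1/2)^3, and likewise for blue, so P[monochromatic] = 2·(1/2)^3 = 2^{1 − 3} = 1/4.
By linearity of expectation: E[X] = C(24, 3) · 2^{1 − 3} = 2024 · 1/4 = 506.
Numerically: E[X] ≈ 506.000000.

E[X] = C(24,3)·2^(1−C(3,2)) = 506 ≈ 506.000000.


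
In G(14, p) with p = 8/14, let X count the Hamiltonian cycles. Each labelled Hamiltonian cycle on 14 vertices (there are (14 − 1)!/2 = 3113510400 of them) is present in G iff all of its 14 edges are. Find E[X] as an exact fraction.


K_14 has (14 − 1)!/2 = 3113510400 labelled Hamiltonian cycles.
For each such Hamiltonian cycle H, let X_H = 1 if all 14 edges of H are present in G. Then P[X_H = 1] = p^{14} = (4/7)^{14} = 268435456/678223072849.
By linearity: E[X] = Σ_H E[X_H] = 3113510400 · p^{14} = 3113510400 · 268435456/678223072849 = 119396654854963200/96889010407.
Numerically: E[X] ≈ 1.2323e+06.

E[X] = 3113510400 · (4/7)^{14} = 119396654854963200/96889010407 ≈ 1.2323e+06.


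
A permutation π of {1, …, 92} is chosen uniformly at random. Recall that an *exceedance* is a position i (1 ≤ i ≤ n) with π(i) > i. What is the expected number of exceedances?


Write X = Σ_{i=1}^{92} X_i, where X_i = 1_{π(i) > i}.
For each fixed i, π(i) is uniform over {1, …, 92} (marginal of a uniform permutation), so P[π(i) > i] = (n − i)/n. Summing: Σ_{i=1}^{92} (n − i)/n = (0 + 1 + … + 91)/92 = 92(92 − 1)/(2·92) = (92 − 1)/2.
Hence E[X] = Σ_{i=1}^{92} (92 − i)/92 = 91/2 ≈ 45.50000.

E[X] = 91/2 = 45.50000.


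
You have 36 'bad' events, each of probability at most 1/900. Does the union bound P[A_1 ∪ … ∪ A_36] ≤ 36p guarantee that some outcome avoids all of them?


Union bound: P[∪_{i=1}^{36} A_i] ≤ Σ_i P[A_i] ≤ 36·p = 36·(1/900) = 1/25.
Numerically: 1/25 ≈ 0.040.
Is 1/25 < 1? YES.
Since P[∪ A_i] ≤ 1/25 < 1, the complement has P[∩ A_i^c] ≥ 1 − 1/25 = 24/25 > 0, so some outcome avoids every A_i.

36·p = 1/25 ≈ 0.040; existence CERTIFIED by the union bound.


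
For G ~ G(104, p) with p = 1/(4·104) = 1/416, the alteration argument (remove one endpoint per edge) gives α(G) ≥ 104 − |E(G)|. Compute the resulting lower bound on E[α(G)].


E[|E(G)|] = C(104, 2)·p = 5356 · (1/416) = 103/8.
E[α(G)] ≥ n − E[|E(G)|] = 104 − 103/8 = 729/8.
Numerically: ≈ 91.125.
(This is only a lower bound; the true E[α(G)] may be larger.)

E[α(G)] ≥ 729/8 ≈ 91.125.


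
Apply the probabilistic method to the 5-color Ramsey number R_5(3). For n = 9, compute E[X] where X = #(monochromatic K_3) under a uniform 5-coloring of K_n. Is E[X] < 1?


E[X] = C(9, 3) · 5^{1 − 3} = 84 · 5^{−2} = 84/25.
As a reduced fraction: E[X] = 84/25 ≈ 3.360.
Is E[X] < 1? NO.
Since E[X] ≥ 1, the first-moment bound is inconclusive at n = 9; it does NOT by itself certify R_5(3) > 9.

E[X] = 84/25 ≈ 3.360; E[X] ≥ 1; first-moment method inconclusive here.


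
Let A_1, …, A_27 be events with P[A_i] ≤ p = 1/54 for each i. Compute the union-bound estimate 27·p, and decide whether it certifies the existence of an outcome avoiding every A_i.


Union bound: P[∪_{i=1}^{27} A_i] ≤ Σ_i P[A_i] ≤ 27·p = 27·(1/54) = 1/2.
Numerically: 1/2 ≈ 0.5000.
Is 1/2 < 1? YES.
Since P[∪ A_i] ≤ 1/2 < 1, the complement has P[∩ A_i^c] ≥ 1 − 1/2 = 1/2 > 0, so some outcome avoids every A_i.

27·p = 1/2 ≈ 0.5000; existence CERTIFIED by the union bound.


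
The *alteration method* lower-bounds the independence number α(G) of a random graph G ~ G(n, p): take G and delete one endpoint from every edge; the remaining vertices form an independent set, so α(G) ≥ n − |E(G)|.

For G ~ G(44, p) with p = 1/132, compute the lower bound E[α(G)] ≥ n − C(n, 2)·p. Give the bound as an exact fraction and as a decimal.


E[|E(G)|] = C(44, 2)·p = 946 · (1/132) = 43/6.
E[α(G)] ≥ n − E[|E(G)|] = 44 − 43/6 = 221/6.
Numerically: ≈ 36.833333.
(This is only a lower bound; the true E[α(G)] may be larger.)

E[α(G)] ≥ 221/6 ≈ 36.833333.


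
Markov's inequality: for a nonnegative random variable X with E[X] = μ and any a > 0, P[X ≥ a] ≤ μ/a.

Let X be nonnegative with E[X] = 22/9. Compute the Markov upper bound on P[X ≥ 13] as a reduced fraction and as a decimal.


μ = E[X] = 22/9, a = 13.
Markov: P[X ≥ 13] ≤ μ/a = (22/9)/13 = 22/117.
Numerically: ≈ 0.188.
(Since a = 13 > μ = 2.444, the bound 22/117 is < 1 and informative.)

P[X ≥ 13] ≤ 22/117 ≈ 0.188.


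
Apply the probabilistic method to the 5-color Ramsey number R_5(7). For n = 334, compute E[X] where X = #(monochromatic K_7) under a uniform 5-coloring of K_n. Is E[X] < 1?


E[X] = C(334, 7) · 5^{1 − 21} = 86359460961576 · 5^{−20} = 86359460961576/95367431640625.
As a reduced fraction: E[X] = 86359460961576/95367431640625 ≈ 0.90554.
Is E[X] < 1? YES.
Since E[X] < 1, there exists a 5-coloring of K_{334} with no monochromatic K_7; hence R_5(7) > 334.

E[X] = 86359460961576/95367431640625 ≈ 0.90554; E[X] < 1, so R_5(7) > 334.


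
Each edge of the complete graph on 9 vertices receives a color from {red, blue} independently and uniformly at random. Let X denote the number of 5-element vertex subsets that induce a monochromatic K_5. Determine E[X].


Let X = Σ_S X_S over the C(9, 5) = 126 subsets S of size 5, where X_S = 1 if the K_5 on S is monochromatic.
For a fixed S, the K_5 on S has C(5, 2) = 10 edges. P[all 10 edges red] = (1/2)^10, and likewise for blue, so P[monochromatic] = 2·(1/2)^10 = 2^{1 − 10} = 1/512.
Summing: E[X] = C(9, 5) · 2^{1 − 10} = 126 · 1/512 = 63/256.
Numerically: E[X] ≈ 0.2461.

E[X] = C(9,5)·2^(1−C(5,2)) = 63/256 ≈ 0.2461.


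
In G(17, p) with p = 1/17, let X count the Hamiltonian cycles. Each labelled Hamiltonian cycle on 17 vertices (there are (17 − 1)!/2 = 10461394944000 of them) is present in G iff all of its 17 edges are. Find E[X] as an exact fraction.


K_17 has (17 − 1)!/2 = 10461394944000 labelled Hamiltonian cycles.
For each such Hamiltonian cycle H, let X_H = 1 if all 17 edges of H are present in G. Then P[X_H = 1] = p^{17} = (1/17)^{17} = 1/827240261886336764177.
By linearity of expectation: E[X] = Σ_H E[X_H] = 10461394944000 · p^{17} = 10461394944000 · 1/827240261886336764177 = 10461394944000/827240261886336764177.
Numerically: E[X] ≈ 1.265e-08.

E[X] = 10461394944000 · (1/17)^{17} = 10461394944000/827240261886336764177 ≈ 1.265e-08.


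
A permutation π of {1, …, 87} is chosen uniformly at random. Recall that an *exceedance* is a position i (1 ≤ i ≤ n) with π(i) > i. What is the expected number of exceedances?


Write X = Σ_{i=1}^{87} X_i, where X_i = 1_{π(i) > i}.
For each fixed i, π(i) is uniform over {1, …, 87} (marginal of a uniform permutation), so P[π(i) > i] = (n − i)/n. Summing: Σ_{i=1}^{87} (n − i)/n = (0 + 1 + … + 86)/87 = 87(87 − 1)/(2·87) = (87 − 1)/2.
Hence E[X] = Σ_{i=1}^{87} (87 − i)/87 = 43 ≈ 43.0000.

E[X] = 43 = 43.0000.


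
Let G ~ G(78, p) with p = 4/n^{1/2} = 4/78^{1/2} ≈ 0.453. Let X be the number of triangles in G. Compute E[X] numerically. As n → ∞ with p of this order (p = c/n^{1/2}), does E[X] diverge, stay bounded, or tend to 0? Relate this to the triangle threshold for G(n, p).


Number of potential triangles: C(78, 3) = 76076.
Each occurs with probability p³ ≈ (0.453)³ ≈ 9.29048e-02.
By linearity: E[X] = C(78, 3)·p³ ≈ 76076 · 9.29048e-02 ≈ 7067.824.
Since α = 1/2 < 1, p = c/n^{1/2} ≫ 1/n is above the triangle threshold p ~ 1/n. Asymptotically E[X] ~ (c³/6)·n^{3(1−α)} = (4³/6)·n^{1.5} → ∞; triangles are abundant w.h.p.

E[X] ≈ 7067.824; in regime p = Θ(1/n^{1/2}) E[X] diverges (above the triangle threshold p ~ 1/n).


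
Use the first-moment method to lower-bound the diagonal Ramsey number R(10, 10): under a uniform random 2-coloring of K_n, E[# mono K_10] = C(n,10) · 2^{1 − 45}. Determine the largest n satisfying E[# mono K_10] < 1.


We need C(n, 10) · 2^{1 − 45} < 1, i.e. C(n, 10) < 2^{45 − 1} = 17592186044416.
Check values of n near the boundary:
  n = 99: C(99, 10) = 15579278510796; 15579278510796 < 17592186044416? YES
  n = 100: C(100, 10) = 17310309456440; 17310309456440 < 17592186044416? YES
  n = 101: C(101, 10) = 19212541264840; 19212541264840 < 17592186044416? NO
  n = 102: C(102, 10) = 21300860967540; 21300860967540 < 17592186044416? NO
The largest n with C(n, 10) < 17592186044416 is n = 100 (where E[X] = 2163788682055/2199023255552 ≈ 0.98398). Hence R(10, 10) > 100, i.e. R(10, 10) ≥ 101.

Largest n = 100; hence R(10, 10) > 100.


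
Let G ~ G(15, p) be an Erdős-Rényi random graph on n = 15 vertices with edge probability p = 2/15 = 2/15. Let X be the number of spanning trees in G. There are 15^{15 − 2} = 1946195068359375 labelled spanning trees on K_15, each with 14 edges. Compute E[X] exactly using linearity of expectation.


K_15 has 15^{15 − 2} = 1946195068359375 labelled spanning trees.
For each such spanning tree H, let X_H = 1 if all 14 edges of H are present in G. Then P[X_H = 1] = p^{14} = (2/15)^{14} = 16384/29192926025390625.
Summing the indicators: E[X] = Σ_H E[X_H] = 1946195068359375 · p^{14} = 1946195068359375 · 16384/29192926025390625 = 16384/15.
Numerically: E[X] ≈ 1092.27.

E[X] = 1946195068359375 · (2/15)^{14} = 16384/15 ≈ 1092.27.


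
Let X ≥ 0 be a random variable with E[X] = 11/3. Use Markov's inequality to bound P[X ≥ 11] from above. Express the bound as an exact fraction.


μ = E[X] = 11/3, a = 11.
Markov: P[X ≥ 11] ≤ μ/a = (11/3)/11 = 1/3.
Numerically: ≈ 0.33333.
(Since a = 11 > μ = 3.66667, the bound 1/3 is < 1 and informative.)

P[X ≥ 11] ≤ 1/3 ≈ 0.33333.


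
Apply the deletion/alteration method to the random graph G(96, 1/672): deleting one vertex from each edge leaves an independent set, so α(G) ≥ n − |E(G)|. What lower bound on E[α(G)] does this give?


E[|E(G)|] = C(96, 2)·p = 4560 · (1/672) = 95/14.
E[α(G)] ≥ n − E[|E(G)|] = 96 − 95/14 = 1249/14.
Numerically: ≈ 89.21429.
(This is only a lower bound; the true E[α(G)] may be larger.)

E[α(G)] ≥ 1249/14 ≈ 89.21429.


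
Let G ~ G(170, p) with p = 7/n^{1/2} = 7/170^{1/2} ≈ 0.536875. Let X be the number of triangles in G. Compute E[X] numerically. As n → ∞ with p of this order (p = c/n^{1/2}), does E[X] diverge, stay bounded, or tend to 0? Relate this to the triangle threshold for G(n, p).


Number of potential triangles: C(170, 3) = 804440.
Each occurs with probability p³ ≈ (0.536875)³ ≈ 1.54746465e-01.
By linearity: E[X] = C(170, 3)·p³ ≈ 804440 · 1.54746465e-01 ≈ 124484.246624.
Since α = 1/2 < 1, p = c/n^{1/2} ≫ 1/n is above the triangle threshold p ~ 1/n. Asymptotically E[X] ~ (c³/6)·n^{3(1−α)} = (7³/6)·n^{1.5} → ∞; triangles are abundant w.h.p.

E[X] ≈ 124484.246624; in regime p = Θ(1/n^{1/2}) E[X] diverges (above the triangle threshold p ~ 1/n).


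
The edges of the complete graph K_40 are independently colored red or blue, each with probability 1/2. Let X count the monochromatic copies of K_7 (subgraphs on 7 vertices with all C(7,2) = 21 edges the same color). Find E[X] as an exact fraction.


Let X = Σ_S X_S over the C(40, 7) = 18643560 subsets S of size 7, where X_S = 1 if the K_7 on S is monochromatic.
For a fixed S, the K_7 on S has C(7, 2) = 21 edges. P[all 21 edges red] = (1/2)^21, and likewise for blue, so P[monochromatic] = 2·(1/2)^21 = 2^{1 − 21} = 1/1048576.
Summing: E[X] = C(40, 7) · 2^{1 − 21} = 18643560 · 1/1048576 = 2330445/131072.
Numerically: E[X] ≈ 17.780.

E[X] = C(40,7)·2^(1−C(7,2)) = 2330445/131072 ≈ 17.780.
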